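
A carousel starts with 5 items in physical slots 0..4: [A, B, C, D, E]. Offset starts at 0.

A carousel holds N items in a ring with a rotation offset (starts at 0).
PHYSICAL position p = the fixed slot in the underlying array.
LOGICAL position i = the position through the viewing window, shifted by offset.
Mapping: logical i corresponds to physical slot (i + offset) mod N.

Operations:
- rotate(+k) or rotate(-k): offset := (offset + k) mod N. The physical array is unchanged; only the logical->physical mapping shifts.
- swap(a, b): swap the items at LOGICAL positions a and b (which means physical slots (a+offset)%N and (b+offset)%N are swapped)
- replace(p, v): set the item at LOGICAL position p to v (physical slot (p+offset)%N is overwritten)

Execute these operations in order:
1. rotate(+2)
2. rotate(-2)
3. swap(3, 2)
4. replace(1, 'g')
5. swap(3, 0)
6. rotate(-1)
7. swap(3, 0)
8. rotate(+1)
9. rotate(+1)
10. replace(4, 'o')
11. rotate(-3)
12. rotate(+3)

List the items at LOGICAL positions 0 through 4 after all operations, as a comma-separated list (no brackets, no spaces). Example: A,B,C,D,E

After op 1 (rotate(+2)): offset=2, physical=[A,B,C,D,E], logical=[C,D,E,A,B]
After op 2 (rotate(-2)): offset=0, physical=[A,B,C,D,E], logical=[A,B,C,D,E]
After op 3 (swap(3, 2)): offset=0, physical=[A,B,D,C,E], logical=[A,B,D,C,E]
After op 4 (replace(1, 'g')): offset=0, physical=[A,g,D,C,E], logical=[A,g,D,C,E]
After op 5 (swap(3, 0)): offset=0, physical=[C,g,D,A,E], logical=[C,g,D,A,E]
After op 6 (rotate(-1)): offset=4, physical=[C,g,D,A,E], logical=[E,C,g,D,A]
After op 7 (swap(3, 0)): offset=4, physical=[C,g,E,A,D], logical=[D,C,g,E,A]
After op 8 (rotate(+1)): offset=0, physical=[C,g,E,A,D], logical=[C,g,E,A,D]
After op 9 (rotate(+1)): offset=1, physical=[C,g,E,A,D], logical=[g,E,A,D,C]
After op 10 (replace(4, 'o')): offset=1, physical=[o,g,E,A,D], logical=[g,E,A,D,o]
After op 11 (rotate(-3)): offset=3, physical=[o,g,E,A,D], logical=[A,D,o,g,E]
After op 12 (rotate(+3)): offset=1, physical=[o,g,E,A,D], logical=[g,E,A,D,o]

Answer: g,E,A,D,o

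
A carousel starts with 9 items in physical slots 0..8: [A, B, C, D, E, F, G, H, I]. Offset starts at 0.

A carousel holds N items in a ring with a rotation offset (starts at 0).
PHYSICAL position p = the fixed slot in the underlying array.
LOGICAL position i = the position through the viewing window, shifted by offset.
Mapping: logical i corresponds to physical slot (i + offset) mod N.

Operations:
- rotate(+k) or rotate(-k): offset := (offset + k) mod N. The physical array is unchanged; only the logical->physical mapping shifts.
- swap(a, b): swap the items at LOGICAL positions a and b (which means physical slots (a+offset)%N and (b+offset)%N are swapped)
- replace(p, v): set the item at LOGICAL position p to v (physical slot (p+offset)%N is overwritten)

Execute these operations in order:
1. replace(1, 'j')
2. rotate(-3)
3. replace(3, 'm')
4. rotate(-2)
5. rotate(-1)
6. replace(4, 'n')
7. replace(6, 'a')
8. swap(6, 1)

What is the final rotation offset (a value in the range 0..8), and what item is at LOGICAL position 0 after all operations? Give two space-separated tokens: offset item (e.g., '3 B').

After op 1 (replace(1, 'j')): offset=0, physical=[A,j,C,D,E,F,G,H,I], logical=[A,j,C,D,E,F,G,H,I]
After op 2 (rotate(-3)): offset=6, physical=[A,j,C,D,E,F,G,H,I], logical=[G,H,I,A,j,C,D,E,F]
After op 3 (replace(3, 'm')): offset=6, physical=[m,j,C,D,E,F,G,H,I], logical=[G,H,I,m,j,C,D,E,F]
After op 4 (rotate(-2)): offset=4, physical=[m,j,C,D,E,F,G,H,I], logical=[E,F,G,H,I,m,j,C,D]
After op 5 (rotate(-1)): offset=3, physical=[m,j,C,D,E,F,G,H,I], logical=[D,E,F,G,H,I,m,j,C]
After op 6 (replace(4, 'n')): offset=3, physical=[m,j,C,D,E,F,G,n,I], logical=[D,E,F,G,n,I,m,j,C]
After op 7 (replace(6, 'a')): offset=3, physical=[a,j,C,D,E,F,G,n,I], logical=[D,E,F,G,n,I,a,j,C]
After op 8 (swap(6, 1)): offset=3, physical=[E,j,C,D,a,F,G,n,I], logical=[D,a,F,G,n,I,E,j,C]

Answer: 3 D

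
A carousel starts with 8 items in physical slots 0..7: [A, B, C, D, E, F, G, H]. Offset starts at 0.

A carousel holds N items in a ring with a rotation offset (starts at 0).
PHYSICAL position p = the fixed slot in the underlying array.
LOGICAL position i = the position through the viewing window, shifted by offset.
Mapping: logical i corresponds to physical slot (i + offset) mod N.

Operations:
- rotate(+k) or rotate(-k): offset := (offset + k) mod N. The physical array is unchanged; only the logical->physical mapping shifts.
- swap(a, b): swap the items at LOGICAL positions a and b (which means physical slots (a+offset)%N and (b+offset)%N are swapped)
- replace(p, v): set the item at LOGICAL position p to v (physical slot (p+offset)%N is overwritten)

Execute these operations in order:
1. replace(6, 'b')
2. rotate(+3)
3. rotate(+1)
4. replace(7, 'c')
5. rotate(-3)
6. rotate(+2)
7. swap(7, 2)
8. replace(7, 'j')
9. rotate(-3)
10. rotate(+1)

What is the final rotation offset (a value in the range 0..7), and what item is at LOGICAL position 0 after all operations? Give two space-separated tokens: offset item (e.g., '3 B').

Answer: 1 B

Derivation:
After op 1 (replace(6, 'b')): offset=0, physical=[A,B,C,D,E,F,b,H], logical=[A,B,C,D,E,F,b,H]
After op 2 (rotate(+3)): offset=3, physical=[A,B,C,D,E,F,b,H], logical=[D,E,F,b,H,A,B,C]
After op 3 (rotate(+1)): offset=4, physical=[A,B,C,D,E,F,b,H], logical=[E,F,b,H,A,B,C,D]
After op 4 (replace(7, 'c')): offset=4, physical=[A,B,C,c,E,F,b,H], logical=[E,F,b,H,A,B,C,c]
After op 5 (rotate(-3)): offset=1, physical=[A,B,C,c,E,F,b,H], logical=[B,C,c,E,F,b,H,A]
After op 6 (rotate(+2)): offset=3, physical=[A,B,C,c,E,F,b,H], logical=[c,E,F,b,H,A,B,C]
After op 7 (swap(7, 2)): offset=3, physical=[A,B,F,c,E,C,b,H], logical=[c,E,C,b,H,A,B,F]
After op 8 (replace(7, 'j')): offset=3, physical=[A,B,j,c,E,C,b,H], logical=[c,E,C,b,H,A,B,j]
After op 9 (rotate(-3)): offset=0, physical=[A,B,j,c,E,C,b,H], logical=[A,B,j,c,E,C,b,H]
After op 10 (rotate(+1)): offset=1, physical=[A,B,j,c,E,C,b,H], logical=[B,j,c,E,C,b,H,A]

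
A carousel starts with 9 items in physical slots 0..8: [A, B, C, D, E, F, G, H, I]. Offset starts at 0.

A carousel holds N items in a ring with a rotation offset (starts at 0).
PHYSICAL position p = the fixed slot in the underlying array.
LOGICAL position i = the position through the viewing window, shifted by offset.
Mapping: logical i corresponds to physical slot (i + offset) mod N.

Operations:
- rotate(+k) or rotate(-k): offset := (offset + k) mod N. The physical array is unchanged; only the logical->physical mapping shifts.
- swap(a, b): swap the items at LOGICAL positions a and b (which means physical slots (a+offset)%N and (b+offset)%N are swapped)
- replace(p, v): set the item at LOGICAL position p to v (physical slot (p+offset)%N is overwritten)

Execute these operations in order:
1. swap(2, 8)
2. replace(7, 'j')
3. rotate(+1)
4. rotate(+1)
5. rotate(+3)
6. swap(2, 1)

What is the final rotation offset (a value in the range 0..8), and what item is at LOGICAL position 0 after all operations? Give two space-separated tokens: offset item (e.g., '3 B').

After op 1 (swap(2, 8)): offset=0, physical=[A,B,I,D,E,F,G,H,C], logical=[A,B,I,D,E,F,G,H,C]
After op 2 (replace(7, 'j')): offset=0, physical=[A,B,I,D,E,F,G,j,C], logical=[A,B,I,D,E,F,G,j,C]
After op 3 (rotate(+1)): offset=1, physical=[A,B,I,D,E,F,G,j,C], logical=[B,I,D,E,F,G,j,C,A]
After op 4 (rotate(+1)): offset=2, physical=[A,B,I,D,E,F,G,j,C], logical=[I,D,E,F,G,j,C,A,B]
After op 5 (rotate(+3)): offset=5, physical=[A,B,I,D,E,F,G,j,C], logical=[F,G,j,C,A,B,I,D,E]
After op 6 (swap(2, 1)): offset=5, physical=[A,B,I,D,E,F,j,G,C], logical=[F,j,G,C,A,B,I,D,E]

Answer: 5 F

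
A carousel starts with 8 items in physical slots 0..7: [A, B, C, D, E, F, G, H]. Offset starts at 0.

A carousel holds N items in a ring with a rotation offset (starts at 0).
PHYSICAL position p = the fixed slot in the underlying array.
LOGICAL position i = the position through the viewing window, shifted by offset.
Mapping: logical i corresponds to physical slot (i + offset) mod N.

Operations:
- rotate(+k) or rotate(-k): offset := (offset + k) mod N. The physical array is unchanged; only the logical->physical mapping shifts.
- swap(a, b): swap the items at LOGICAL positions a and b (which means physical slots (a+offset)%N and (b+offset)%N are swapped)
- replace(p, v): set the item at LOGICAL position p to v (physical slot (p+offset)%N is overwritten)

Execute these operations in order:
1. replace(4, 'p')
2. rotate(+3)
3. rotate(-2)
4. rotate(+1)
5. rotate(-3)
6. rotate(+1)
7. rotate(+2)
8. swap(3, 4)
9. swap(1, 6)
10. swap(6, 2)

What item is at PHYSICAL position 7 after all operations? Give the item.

After op 1 (replace(4, 'p')): offset=0, physical=[A,B,C,D,p,F,G,H], logical=[A,B,C,D,p,F,G,H]
After op 2 (rotate(+3)): offset=3, physical=[A,B,C,D,p,F,G,H], logical=[D,p,F,G,H,A,B,C]
After op 3 (rotate(-2)): offset=1, physical=[A,B,C,D,p,F,G,H], logical=[B,C,D,p,F,G,H,A]
After op 4 (rotate(+1)): offset=2, physical=[A,B,C,D,p,F,G,H], logical=[C,D,p,F,G,H,A,B]
After op 5 (rotate(-3)): offset=7, physical=[A,B,C,D,p,F,G,H], logical=[H,A,B,C,D,p,F,G]
After op 6 (rotate(+1)): offset=0, physical=[A,B,C,D,p,F,G,H], logical=[A,B,C,D,p,F,G,H]
After op 7 (rotate(+2)): offset=2, physical=[A,B,C,D,p,F,G,H], logical=[C,D,p,F,G,H,A,B]
After op 8 (swap(3, 4)): offset=2, physical=[A,B,C,D,p,G,F,H], logical=[C,D,p,G,F,H,A,B]
After op 9 (swap(1, 6)): offset=2, physical=[D,B,C,A,p,G,F,H], logical=[C,A,p,G,F,H,D,B]
After op 10 (swap(6, 2)): offset=2, physical=[p,B,C,A,D,G,F,H], logical=[C,A,D,G,F,H,p,B]

Answer: H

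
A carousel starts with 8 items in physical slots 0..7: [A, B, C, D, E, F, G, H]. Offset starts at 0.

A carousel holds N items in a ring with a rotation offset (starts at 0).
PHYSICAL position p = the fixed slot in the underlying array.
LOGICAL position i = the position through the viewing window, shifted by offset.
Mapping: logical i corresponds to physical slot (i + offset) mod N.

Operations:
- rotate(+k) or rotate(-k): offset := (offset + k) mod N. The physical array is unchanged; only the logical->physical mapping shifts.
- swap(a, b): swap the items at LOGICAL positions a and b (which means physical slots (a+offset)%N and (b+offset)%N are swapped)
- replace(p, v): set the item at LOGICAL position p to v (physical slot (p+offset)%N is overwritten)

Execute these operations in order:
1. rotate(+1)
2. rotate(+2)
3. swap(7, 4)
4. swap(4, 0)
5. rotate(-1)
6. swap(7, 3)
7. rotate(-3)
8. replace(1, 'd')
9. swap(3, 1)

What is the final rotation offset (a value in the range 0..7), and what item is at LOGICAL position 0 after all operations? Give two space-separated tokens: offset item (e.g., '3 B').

Answer: 7 D

Derivation:
After op 1 (rotate(+1)): offset=1, physical=[A,B,C,D,E,F,G,H], logical=[B,C,D,E,F,G,H,A]
After op 2 (rotate(+2)): offset=3, physical=[A,B,C,D,E,F,G,H], logical=[D,E,F,G,H,A,B,C]
After op 3 (swap(7, 4)): offset=3, physical=[A,B,H,D,E,F,G,C], logical=[D,E,F,G,C,A,B,H]
After op 4 (swap(4, 0)): offset=3, physical=[A,B,H,C,E,F,G,D], logical=[C,E,F,G,D,A,B,H]
After op 5 (rotate(-1)): offset=2, physical=[A,B,H,C,E,F,G,D], logical=[H,C,E,F,G,D,A,B]
After op 6 (swap(7, 3)): offset=2, physical=[A,F,H,C,E,B,G,D], logical=[H,C,E,B,G,D,A,F]
After op 7 (rotate(-3)): offset=7, physical=[A,F,H,C,E,B,G,D], logical=[D,A,F,H,C,E,B,G]
After op 8 (replace(1, 'd')): offset=7, physical=[d,F,H,C,E,B,G,D], logical=[D,d,F,H,C,E,B,G]
After op 9 (swap(3, 1)): offset=7, physical=[H,F,d,C,E,B,G,D], logical=[D,H,F,d,C,E,B,G]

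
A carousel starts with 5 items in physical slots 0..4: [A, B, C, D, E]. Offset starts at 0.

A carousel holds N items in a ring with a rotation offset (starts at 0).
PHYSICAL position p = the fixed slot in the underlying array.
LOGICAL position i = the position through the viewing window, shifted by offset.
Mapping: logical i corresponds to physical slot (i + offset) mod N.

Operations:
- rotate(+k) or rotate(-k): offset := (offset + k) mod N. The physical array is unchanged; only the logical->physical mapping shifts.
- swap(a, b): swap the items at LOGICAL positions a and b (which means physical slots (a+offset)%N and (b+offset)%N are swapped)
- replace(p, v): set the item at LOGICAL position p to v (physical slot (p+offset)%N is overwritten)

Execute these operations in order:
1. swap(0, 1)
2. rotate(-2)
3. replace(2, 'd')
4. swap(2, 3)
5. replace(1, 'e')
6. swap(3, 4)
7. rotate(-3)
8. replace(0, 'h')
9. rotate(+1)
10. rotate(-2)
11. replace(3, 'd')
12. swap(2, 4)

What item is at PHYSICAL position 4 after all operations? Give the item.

After op 1 (swap(0, 1)): offset=0, physical=[B,A,C,D,E], logical=[B,A,C,D,E]
After op 2 (rotate(-2)): offset=3, physical=[B,A,C,D,E], logical=[D,E,B,A,C]
After op 3 (replace(2, 'd')): offset=3, physical=[d,A,C,D,E], logical=[D,E,d,A,C]
After op 4 (swap(2, 3)): offset=3, physical=[A,d,C,D,E], logical=[D,E,A,d,C]
After op 5 (replace(1, 'e')): offset=3, physical=[A,d,C,D,e], logical=[D,e,A,d,C]
After op 6 (swap(3, 4)): offset=3, physical=[A,C,d,D,e], logical=[D,e,A,C,d]
After op 7 (rotate(-3)): offset=0, physical=[A,C,d,D,e], logical=[A,C,d,D,e]
After op 8 (replace(0, 'h')): offset=0, physical=[h,C,d,D,e], logical=[h,C,d,D,e]
After op 9 (rotate(+1)): offset=1, physical=[h,C,d,D,e], logical=[C,d,D,e,h]
After op 10 (rotate(-2)): offset=4, physical=[h,C,d,D,e], logical=[e,h,C,d,D]
After op 11 (replace(3, 'd')): offset=4, physical=[h,C,d,D,e], logical=[e,h,C,d,D]
After op 12 (swap(2, 4)): offset=4, physical=[h,D,d,C,e], logical=[e,h,D,d,C]

Answer: e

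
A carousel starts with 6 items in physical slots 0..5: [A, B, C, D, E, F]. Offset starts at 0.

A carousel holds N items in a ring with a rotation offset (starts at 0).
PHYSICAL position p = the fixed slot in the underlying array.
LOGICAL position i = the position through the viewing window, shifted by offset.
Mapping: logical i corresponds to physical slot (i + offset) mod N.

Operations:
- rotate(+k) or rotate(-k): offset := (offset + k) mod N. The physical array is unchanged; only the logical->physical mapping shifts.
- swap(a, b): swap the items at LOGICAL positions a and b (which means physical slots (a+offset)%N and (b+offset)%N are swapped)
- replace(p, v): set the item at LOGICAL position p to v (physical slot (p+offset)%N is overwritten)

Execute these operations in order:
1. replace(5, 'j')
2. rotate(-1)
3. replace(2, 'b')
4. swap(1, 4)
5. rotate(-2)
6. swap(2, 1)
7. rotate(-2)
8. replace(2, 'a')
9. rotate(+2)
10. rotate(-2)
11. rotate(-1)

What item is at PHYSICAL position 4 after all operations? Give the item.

After op 1 (replace(5, 'j')): offset=0, physical=[A,B,C,D,E,j], logical=[A,B,C,D,E,j]
After op 2 (rotate(-1)): offset=5, physical=[A,B,C,D,E,j], logical=[j,A,B,C,D,E]
After op 3 (replace(2, 'b')): offset=5, physical=[A,b,C,D,E,j], logical=[j,A,b,C,D,E]
After op 4 (swap(1, 4)): offset=5, physical=[D,b,C,A,E,j], logical=[j,D,b,C,A,E]
After op 5 (rotate(-2)): offset=3, physical=[D,b,C,A,E,j], logical=[A,E,j,D,b,C]
After op 6 (swap(2, 1)): offset=3, physical=[D,b,C,A,j,E], logical=[A,j,E,D,b,C]
After op 7 (rotate(-2)): offset=1, physical=[D,b,C,A,j,E], logical=[b,C,A,j,E,D]
After op 8 (replace(2, 'a')): offset=1, physical=[D,b,C,a,j,E], logical=[b,C,a,j,E,D]
After op 9 (rotate(+2)): offset=3, physical=[D,b,C,a,j,E], logical=[a,j,E,D,b,C]
After op 10 (rotate(-2)): offset=1, physical=[D,b,C,a,j,E], logical=[b,C,a,j,E,D]
After op 11 (rotate(-1)): offset=0, physical=[D,b,C,a,j,E], logical=[D,b,C,a,j,E]

Answer: j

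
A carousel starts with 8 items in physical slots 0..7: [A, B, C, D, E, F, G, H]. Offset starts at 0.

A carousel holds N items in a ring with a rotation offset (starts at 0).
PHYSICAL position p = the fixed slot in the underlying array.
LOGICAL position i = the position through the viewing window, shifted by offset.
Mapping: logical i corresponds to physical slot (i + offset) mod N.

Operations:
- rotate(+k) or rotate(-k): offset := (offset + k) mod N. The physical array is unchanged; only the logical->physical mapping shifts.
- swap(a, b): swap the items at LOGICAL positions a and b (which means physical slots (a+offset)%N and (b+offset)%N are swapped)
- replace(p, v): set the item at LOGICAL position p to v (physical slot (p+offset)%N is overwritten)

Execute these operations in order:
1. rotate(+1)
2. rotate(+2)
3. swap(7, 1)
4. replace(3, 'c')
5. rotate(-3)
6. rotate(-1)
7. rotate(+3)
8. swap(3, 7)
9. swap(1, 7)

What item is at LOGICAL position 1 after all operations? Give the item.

Answer: F

Derivation:
After op 1 (rotate(+1)): offset=1, physical=[A,B,C,D,E,F,G,H], logical=[B,C,D,E,F,G,H,A]
After op 2 (rotate(+2)): offset=3, physical=[A,B,C,D,E,F,G,H], logical=[D,E,F,G,H,A,B,C]
After op 3 (swap(7, 1)): offset=3, physical=[A,B,E,D,C,F,G,H], logical=[D,C,F,G,H,A,B,E]
After op 4 (replace(3, 'c')): offset=3, physical=[A,B,E,D,C,F,c,H], logical=[D,C,F,c,H,A,B,E]
After op 5 (rotate(-3)): offset=0, physical=[A,B,E,D,C,F,c,H], logical=[A,B,E,D,C,F,c,H]
After op 6 (rotate(-1)): offset=7, physical=[A,B,E,D,C,F,c,H], logical=[H,A,B,E,D,C,F,c]
After op 7 (rotate(+3)): offset=2, physical=[A,B,E,D,C,F,c,H], logical=[E,D,C,F,c,H,A,B]
After op 8 (swap(3, 7)): offset=2, physical=[A,F,E,D,C,B,c,H], logical=[E,D,C,B,c,H,A,F]
After op 9 (swap(1, 7)): offset=2, physical=[A,D,E,F,C,B,c,H], logical=[E,F,C,B,c,H,A,D]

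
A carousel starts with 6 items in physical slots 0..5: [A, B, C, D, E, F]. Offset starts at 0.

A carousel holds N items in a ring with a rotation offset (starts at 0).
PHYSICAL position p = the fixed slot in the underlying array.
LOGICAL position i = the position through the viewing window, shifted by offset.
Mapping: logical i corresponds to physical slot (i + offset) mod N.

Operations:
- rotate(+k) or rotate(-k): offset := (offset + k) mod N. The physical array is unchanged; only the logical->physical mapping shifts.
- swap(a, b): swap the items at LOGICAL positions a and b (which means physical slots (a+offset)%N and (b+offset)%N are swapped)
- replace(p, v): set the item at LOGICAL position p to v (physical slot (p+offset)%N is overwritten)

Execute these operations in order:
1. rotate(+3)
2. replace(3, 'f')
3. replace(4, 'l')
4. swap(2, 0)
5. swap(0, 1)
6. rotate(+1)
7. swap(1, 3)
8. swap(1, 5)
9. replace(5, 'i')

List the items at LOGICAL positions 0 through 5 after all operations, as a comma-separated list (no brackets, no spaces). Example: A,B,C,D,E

Answer: F,E,f,D,C,i

Derivation:
After op 1 (rotate(+3)): offset=3, physical=[A,B,C,D,E,F], logical=[D,E,F,A,B,C]
After op 2 (replace(3, 'f')): offset=3, physical=[f,B,C,D,E,F], logical=[D,E,F,f,B,C]
After op 3 (replace(4, 'l')): offset=3, physical=[f,l,C,D,E,F], logical=[D,E,F,f,l,C]
After op 4 (swap(2, 0)): offset=3, physical=[f,l,C,F,E,D], logical=[F,E,D,f,l,C]
After op 5 (swap(0, 1)): offset=3, physical=[f,l,C,E,F,D], logical=[E,F,D,f,l,C]
After op 6 (rotate(+1)): offset=4, physical=[f,l,C,E,F,D], logical=[F,D,f,l,C,E]
After op 7 (swap(1, 3)): offset=4, physical=[f,D,C,E,F,l], logical=[F,l,f,D,C,E]
After op 8 (swap(1, 5)): offset=4, physical=[f,D,C,l,F,E], logical=[F,E,f,D,C,l]
After op 9 (replace(5, 'i')): offset=4, physical=[f,D,C,i,F,E], logical=[F,E,f,D,C,i]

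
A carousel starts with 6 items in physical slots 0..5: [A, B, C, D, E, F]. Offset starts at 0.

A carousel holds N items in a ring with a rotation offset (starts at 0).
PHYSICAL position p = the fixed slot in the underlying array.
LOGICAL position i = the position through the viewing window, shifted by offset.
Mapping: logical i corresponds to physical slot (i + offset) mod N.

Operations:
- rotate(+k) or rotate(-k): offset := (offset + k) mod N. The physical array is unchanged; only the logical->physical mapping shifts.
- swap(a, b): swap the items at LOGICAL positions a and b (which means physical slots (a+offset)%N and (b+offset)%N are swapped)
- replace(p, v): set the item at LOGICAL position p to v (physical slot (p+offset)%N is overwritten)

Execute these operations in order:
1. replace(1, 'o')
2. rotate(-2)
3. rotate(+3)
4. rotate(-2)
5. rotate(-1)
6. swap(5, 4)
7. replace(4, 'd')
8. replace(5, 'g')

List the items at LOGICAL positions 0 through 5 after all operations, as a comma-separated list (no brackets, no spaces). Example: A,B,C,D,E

After op 1 (replace(1, 'o')): offset=0, physical=[A,o,C,D,E,F], logical=[A,o,C,D,E,F]
After op 2 (rotate(-2)): offset=4, physical=[A,o,C,D,E,F], logical=[E,F,A,o,C,D]
After op 3 (rotate(+3)): offset=1, physical=[A,o,C,D,E,F], logical=[o,C,D,E,F,A]
After op 4 (rotate(-2)): offset=5, physical=[A,o,C,D,E,F], logical=[F,A,o,C,D,E]
After op 5 (rotate(-1)): offset=4, physical=[A,o,C,D,E,F], logical=[E,F,A,o,C,D]
After op 6 (swap(5, 4)): offset=4, physical=[A,o,D,C,E,F], logical=[E,F,A,o,D,C]
After op 7 (replace(4, 'd')): offset=4, physical=[A,o,d,C,E,F], logical=[E,F,A,o,d,C]
After op 8 (replace(5, 'g')): offset=4, physical=[A,o,d,g,E,F], logical=[E,F,A,o,d,g]

Answer: E,F,A,o,d,g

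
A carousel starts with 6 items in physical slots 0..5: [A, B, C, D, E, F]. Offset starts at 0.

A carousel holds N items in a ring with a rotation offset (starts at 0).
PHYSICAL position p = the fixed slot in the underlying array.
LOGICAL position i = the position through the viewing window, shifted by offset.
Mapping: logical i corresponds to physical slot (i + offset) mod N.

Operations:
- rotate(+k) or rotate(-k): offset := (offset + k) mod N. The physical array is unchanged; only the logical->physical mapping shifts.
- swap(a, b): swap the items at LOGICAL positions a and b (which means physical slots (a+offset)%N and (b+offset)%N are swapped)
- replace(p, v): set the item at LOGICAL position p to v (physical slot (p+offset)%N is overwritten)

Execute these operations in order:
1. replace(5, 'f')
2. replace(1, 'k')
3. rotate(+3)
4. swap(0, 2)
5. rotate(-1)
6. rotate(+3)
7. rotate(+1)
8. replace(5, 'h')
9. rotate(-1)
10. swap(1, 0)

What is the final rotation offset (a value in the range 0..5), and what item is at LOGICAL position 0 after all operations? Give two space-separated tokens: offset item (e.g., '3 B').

After op 1 (replace(5, 'f')): offset=0, physical=[A,B,C,D,E,f], logical=[A,B,C,D,E,f]
After op 2 (replace(1, 'k')): offset=0, physical=[A,k,C,D,E,f], logical=[A,k,C,D,E,f]
After op 3 (rotate(+3)): offset=3, physical=[A,k,C,D,E,f], logical=[D,E,f,A,k,C]
After op 4 (swap(0, 2)): offset=3, physical=[A,k,C,f,E,D], logical=[f,E,D,A,k,C]
After op 5 (rotate(-1)): offset=2, physical=[A,k,C,f,E,D], logical=[C,f,E,D,A,k]
After op 6 (rotate(+3)): offset=5, physical=[A,k,C,f,E,D], logical=[D,A,k,C,f,E]
After op 7 (rotate(+1)): offset=0, physical=[A,k,C,f,E,D], logical=[A,k,C,f,E,D]
After op 8 (replace(5, 'h')): offset=0, physical=[A,k,C,f,E,h], logical=[A,k,C,f,E,h]
After op 9 (rotate(-1)): offset=5, physical=[A,k,C,f,E,h], logical=[h,A,k,C,f,E]
After op 10 (swap(1, 0)): offset=5, physical=[h,k,C,f,E,A], logical=[A,h,k,C,f,E]

Answer: 5 A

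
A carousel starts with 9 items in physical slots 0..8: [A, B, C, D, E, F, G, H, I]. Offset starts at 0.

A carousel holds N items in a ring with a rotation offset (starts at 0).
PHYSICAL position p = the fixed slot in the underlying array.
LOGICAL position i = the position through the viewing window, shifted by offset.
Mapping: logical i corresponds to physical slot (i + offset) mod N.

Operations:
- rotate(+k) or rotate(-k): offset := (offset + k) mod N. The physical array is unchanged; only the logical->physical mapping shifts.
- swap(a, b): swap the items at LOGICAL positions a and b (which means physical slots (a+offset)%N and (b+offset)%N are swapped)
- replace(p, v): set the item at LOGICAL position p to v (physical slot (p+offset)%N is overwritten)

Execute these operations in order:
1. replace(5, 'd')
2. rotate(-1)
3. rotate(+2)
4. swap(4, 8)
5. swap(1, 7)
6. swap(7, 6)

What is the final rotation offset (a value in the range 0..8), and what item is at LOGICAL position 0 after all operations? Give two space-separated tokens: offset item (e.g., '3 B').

Answer: 1 B

Derivation:
After op 1 (replace(5, 'd')): offset=0, physical=[A,B,C,D,E,d,G,H,I], logical=[A,B,C,D,E,d,G,H,I]
After op 2 (rotate(-1)): offset=8, physical=[A,B,C,D,E,d,G,H,I], logical=[I,A,B,C,D,E,d,G,H]
After op 3 (rotate(+2)): offset=1, physical=[A,B,C,D,E,d,G,H,I], logical=[B,C,D,E,d,G,H,I,A]
After op 4 (swap(4, 8)): offset=1, physical=[d,B,C,D,E,A,G,H,I], logical=[B,C,D,E,A,G,H,I,d]
After op 5 (swap(1, 7)): offset=1, physical=[d,B,I,D,E,A,G,H,C], logical=[B,I,D,E,A,G,H,C,d]
After op 6 (swap(7, 6)): offset=1, physical=[d,B,I,D,E,A,G,C,H], logical=[B,I,D,E,A,G,C,H,d]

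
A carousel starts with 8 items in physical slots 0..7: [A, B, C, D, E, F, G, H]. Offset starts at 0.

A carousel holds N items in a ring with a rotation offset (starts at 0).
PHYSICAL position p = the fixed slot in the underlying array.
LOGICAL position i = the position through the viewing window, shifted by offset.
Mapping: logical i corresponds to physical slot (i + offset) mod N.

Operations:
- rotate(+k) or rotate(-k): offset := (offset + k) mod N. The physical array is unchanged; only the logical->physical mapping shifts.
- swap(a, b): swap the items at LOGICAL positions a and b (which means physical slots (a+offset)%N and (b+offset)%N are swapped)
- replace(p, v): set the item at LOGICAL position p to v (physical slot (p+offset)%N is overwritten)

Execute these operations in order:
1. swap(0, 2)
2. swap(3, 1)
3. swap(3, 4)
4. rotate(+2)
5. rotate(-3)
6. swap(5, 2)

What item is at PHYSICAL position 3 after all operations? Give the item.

Answer: E

Derivation:
After op 1 (swap(0, 2)): offset=0, physical=[C,B,A,D,E,F,G,H], logical=[C,B,A,D,E,F,G,H]
After op 2 (swap(3, 1)): offset=0, physical=[C,D,A,B,E,F,G,H], logical=[C,D,A,B,E,F,G,H]
After op 3 (swap(3, 4)): offset=0, physical=[C,D,A,E,B,F,G,H], logical=[C,D,A,E,B,F,G,H]
After op 4 (rotate(+2)): offset=2, physical=[C,D,A,E,B,F,G,H], logical=[A,E,B,F,G,H,C,D]
After op 5 (rotate(-3)): offset=7, physical=[C,D,A,E,B,F,G,H], logical=[H,C,D,A,E,B,F,G]
After op 6 (swap(5, 2)): offset=7, physical=[C,B,A,E,D,F,G,H], logical=[H,C,B,A,E,D,F,G]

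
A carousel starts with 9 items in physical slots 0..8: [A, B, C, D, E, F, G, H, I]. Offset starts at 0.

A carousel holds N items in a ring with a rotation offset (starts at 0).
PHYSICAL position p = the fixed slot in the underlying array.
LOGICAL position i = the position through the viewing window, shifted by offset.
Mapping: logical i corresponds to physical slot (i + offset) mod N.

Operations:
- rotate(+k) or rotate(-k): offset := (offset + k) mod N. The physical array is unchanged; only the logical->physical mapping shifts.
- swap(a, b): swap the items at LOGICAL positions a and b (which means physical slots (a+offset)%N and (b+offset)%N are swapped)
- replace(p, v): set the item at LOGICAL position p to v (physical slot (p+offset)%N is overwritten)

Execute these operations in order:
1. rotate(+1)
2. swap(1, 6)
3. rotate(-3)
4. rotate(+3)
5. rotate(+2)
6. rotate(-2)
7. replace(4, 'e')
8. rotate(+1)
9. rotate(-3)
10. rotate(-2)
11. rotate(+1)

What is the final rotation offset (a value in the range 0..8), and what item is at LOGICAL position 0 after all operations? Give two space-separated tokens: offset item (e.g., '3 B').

Answer: 7 C

Derivation:
After op 1 (rotate(+1)): offset=1, physical=[A,B,C,D,E,F,G,H,I], logical=[B,C,D,E,F,G,H,I,A]
After op 2 (swap(1, 6)): offset=1, physical=[A,B,H,D,E,F,G,C,I], logical=[B,H,D,E,F,G,C,I,A]
After op 3 (rotate(-3)): offset=7, physical=[A,B,H,D,E,F,G,C,I], logical=[C,I,A,B,H,D,E,F,G]
After op 4 (rotate(+3)): offset=1, physical=[A,B,H,D,E,F,G,C,I], logical=[B,H,D,E,F,G,C,I,A]
After op 5 (rotate(+2)): offset=3, physical=[A,B,H,D,E,F,G,C,I], logical=[D,E,F,G,C,I,A,B,H]
After op 6 (rotate(-2)): offset=1, physical=[A,B,H,D,E,F,G,C,I], logical=[B,H,D,E,F,G,C,I,A]
After op 7 (replace(4, 'e')): offset=1, physical=[A,B,H,D,E,e,G,C,I], logical=[B,H,D,E,e,G,C,I,A]
After op 8 (rotate(+1)): offset=2, physical=[A,B,H,D,E,e,G,C,I], logical=[H,D,E,e,G,C,I,A,B]
After op 9 (rotate(-3)): offset=8, physical=[A,B,H,D,E,e,G,C,I], logical=[I,A,B,H,D,E,e,G,C]
After op 10 (rotate(-2)): offset=6, physical=[A,B,H,D,E,e,G,C,I], logical=[G,C,I,A,B,H,D,E,e]
After op 11 (rotate(+1)): offset=7, physical=[A,B,H,D,E,e,G,C,I], logical=[C,I,A,B,H,D,E,e,G]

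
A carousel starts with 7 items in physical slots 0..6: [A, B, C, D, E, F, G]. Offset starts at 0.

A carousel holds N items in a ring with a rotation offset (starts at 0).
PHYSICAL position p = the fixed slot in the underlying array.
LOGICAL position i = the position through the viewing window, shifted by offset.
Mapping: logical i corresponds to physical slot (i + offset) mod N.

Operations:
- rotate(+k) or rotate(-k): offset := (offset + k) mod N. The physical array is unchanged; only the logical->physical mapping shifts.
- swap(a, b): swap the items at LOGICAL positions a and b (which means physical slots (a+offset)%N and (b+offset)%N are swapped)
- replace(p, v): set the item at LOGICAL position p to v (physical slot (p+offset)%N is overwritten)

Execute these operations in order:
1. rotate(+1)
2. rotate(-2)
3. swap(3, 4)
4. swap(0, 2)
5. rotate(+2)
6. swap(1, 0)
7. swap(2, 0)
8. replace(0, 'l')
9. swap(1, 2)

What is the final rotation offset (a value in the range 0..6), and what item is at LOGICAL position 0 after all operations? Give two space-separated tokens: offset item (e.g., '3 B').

After op 1 (rotate(+1)): offset=1, physical=[A,B,C,D,E,F,G], logical=[B,C,D,E,F,G,A]
After op 2 (rotate(-2)): offset=6, physical=[A,B,C,D,E,F,G], logical=[G,A,B,C,D,E,F]
After op 3 (swap(3, 4)): offset=6, physical=[A,B,D,C,E,F,G], logical=[G,A,B,D,C,E,F]
After op 4 (swap(0, 2)): offset=6, physical=[A,G,D,C,E,F,B], logical=[B,A,G,D,C,E,F]
After op 5 (rotate(+2)): offset=1, physical=[A,G,D,C,E,F,B], logical=[G,D,C,E,F,B,A]
After op 6 (swap(1, 0)): offset=1, physical=[A,D,G,C,E,F,B], logical=[D,G,C,E,F,B,A]
After op 7 (swap(2, 0)): offset=1, physical=[A,C,G,D,E,F,B], logical=[C,G,D,E,F,B,A]
After op 8 (replace(0, 'l')): offset=1, physical=[A,l,G,D,E,F,B], logical=[l,G,D,E,F,B,A]
After op 9 (swap(1, 2)): offset=1, physical=[A,l,D,G,E,F,B], logical=[l,D,G,E,F,B,A]

Answer: 1 l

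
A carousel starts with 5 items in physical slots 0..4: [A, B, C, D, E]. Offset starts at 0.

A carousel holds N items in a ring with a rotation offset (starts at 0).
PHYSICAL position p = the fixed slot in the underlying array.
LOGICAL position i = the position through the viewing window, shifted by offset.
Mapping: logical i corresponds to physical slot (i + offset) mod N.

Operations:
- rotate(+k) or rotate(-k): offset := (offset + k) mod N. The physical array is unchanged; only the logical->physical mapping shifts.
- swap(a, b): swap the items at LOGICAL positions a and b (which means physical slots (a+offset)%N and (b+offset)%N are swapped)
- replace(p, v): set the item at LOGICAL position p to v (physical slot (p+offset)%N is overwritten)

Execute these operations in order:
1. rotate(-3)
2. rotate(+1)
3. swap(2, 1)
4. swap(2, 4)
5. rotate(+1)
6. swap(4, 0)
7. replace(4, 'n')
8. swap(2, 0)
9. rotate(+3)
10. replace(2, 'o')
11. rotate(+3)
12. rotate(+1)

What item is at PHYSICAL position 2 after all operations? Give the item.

After op 1 (rotate(-3)): offset=2, physical=[A,B,C,D,E], logical=[C,D,E,A,B]
After op 2 (rotate(+1)): offset=3, physical=[A,B,C,D,E], logical=[D,E,A,B,C]
After op 3 (swap(2, 1)): offset=3, physical=[E,B,C,D,A], logical=[D,A,E,B,C]
After op 4 (swap(2, 4)): offset=3, physical=[C,B,E,D,A], logical=[D,A,C,B,E]
After op 5 (rotate(+1)): offset=4, physical=[C,B,E,D,A], logical=[A,C,B,E,D]
After op 6 (swap(4, 0)): offset=4, physical=[C,B,E,A,D], logical=[D,C,B,E,A]
After op 7 (replace(4, 'n')): offset=4, physical=[C,B,E,n,D], logical=[D,C,B,E,n]
After op 8 (swap(2, 0)): offset=4, physical=[C,D,E,n,B], logical=[B,C,D,E,n]
After op 9 (rotate(+3)): offset=2, physical=[C,D,E,n,B], logical=[E,n,B,C,D]
After op 10 (replace(2, 'o')): offset=2, physical=[C,D,E,n,o], logical=[E,n,o,C,D]
After op 11 (rotate(+3)): offset=0, physical=[C,D,E,n,o], logical=[C,D,E,n,o]
After op 12 (rotate(+1)): offset=1, physical=[C,D,E,n,o], logical=[D,E,n,o,C]

Answer: E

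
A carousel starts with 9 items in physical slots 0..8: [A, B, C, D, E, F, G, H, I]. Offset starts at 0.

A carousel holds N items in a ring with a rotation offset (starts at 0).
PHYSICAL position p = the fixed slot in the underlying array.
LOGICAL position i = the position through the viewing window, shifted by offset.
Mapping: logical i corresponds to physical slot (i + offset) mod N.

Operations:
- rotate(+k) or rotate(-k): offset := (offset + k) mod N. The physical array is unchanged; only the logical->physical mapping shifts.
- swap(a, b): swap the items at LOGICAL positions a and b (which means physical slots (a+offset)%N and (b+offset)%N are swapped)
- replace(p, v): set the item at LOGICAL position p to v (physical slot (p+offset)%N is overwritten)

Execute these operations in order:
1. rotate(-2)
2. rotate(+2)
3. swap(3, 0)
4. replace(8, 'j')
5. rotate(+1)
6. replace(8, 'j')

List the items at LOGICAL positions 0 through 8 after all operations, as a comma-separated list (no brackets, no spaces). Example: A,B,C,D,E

After op 1 (rotate(-2)): offset=7, physical=[A,B,C,D,E,F,G,H,I], logical=[H,I,A,B,C,D,E,F,G]
After op 2 (rotate(+2)): offset=0, physical=[A,B,C,D,E,F,G,H,I], logical=[A,B,C,D,E,F,G,H,I]
After op 3 (swap(3, 0)): offset=0, physical=[D,B,C,A,E,F,G,H,I], logical=[D,B,C,A,E,F,G,H,I]
After op 4 (replace(8, 'j')): offset=0, physical=[D,B,C,A,E,F,G,H,j], logical=[D,B,C,A,E,F,G,H,j]
After op 5 (rotate(+1)): offset=1, physical=[D,B,C,A,E,F,G,H,j], logical=[B,C,A,E,F,G,H,j,D]
After op 6 (replace(8, 'j')): offset=1, physical=[j,B,C,A,E,F,G,H,j], logical=[B,C,A,E,F,G,H,j,j]

Answer: B,C,A,E,F,G,H,j,j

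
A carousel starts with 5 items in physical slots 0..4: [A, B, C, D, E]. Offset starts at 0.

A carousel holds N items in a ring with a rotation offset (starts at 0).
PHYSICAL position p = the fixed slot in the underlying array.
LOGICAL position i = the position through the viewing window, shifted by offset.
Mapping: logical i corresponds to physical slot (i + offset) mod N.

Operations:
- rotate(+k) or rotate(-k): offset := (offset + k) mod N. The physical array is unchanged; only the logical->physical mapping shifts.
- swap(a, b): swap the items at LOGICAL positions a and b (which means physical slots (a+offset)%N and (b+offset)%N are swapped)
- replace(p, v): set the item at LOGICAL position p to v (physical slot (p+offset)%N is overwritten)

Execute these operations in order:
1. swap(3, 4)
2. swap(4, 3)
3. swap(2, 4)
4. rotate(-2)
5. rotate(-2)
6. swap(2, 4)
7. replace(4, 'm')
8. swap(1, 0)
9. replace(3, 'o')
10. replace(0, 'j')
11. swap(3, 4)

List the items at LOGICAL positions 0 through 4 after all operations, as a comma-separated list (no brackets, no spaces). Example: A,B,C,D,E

After op 1 (swap(3, 4)): offset=0, physical=[A,B,C,E,D], logical=[A,B,C,E,D]
After op 2 (swap(4, 3)): offset=0, physical=[A,B,C,D,E], logical=[A,B,C,D,E]
After op 3 (swap(2, 4)): offset=0, physical=[A,B,E,D,C], logical=[A,B,E,D,C]
After op 4 (rotate(-2)): offset=3, physical=[A,B,E,D,C], logical=[D,C,A,B,E]
After op 5 (rotate(-2)): offset=1, physical=[A,B,E,D,C], logical=[B,E,D,C,A]
After op 6 (swap(2, 4)): offset=1, physical=[D,B,E,A,C], logical=[B,E,A,C,D]
After op 7 (replace(4, 'm')): offset=1, physical=[m,B,E,A,C], logical=[B,E,A,C,m]
After op 8 (swap(1, 0)): offset=1, physical=[m,E,B,A,C], logical=[E,B,A,C,m]
After op 9 (replace(3, 'o')): offset=1, physical=[m,E,B,A,o], logical=[E,B,A,o,m]
After op 10 (replace(0, 'j')): offset=1, physical=[m,j,B,A,o], logical=[j,B,A,o,m]
After op 11 (swap(3, 4)): offset=1, physical=[o,j,B,A,m], logical=[j,B,A,m,o]

Answer: j,B,A,m,o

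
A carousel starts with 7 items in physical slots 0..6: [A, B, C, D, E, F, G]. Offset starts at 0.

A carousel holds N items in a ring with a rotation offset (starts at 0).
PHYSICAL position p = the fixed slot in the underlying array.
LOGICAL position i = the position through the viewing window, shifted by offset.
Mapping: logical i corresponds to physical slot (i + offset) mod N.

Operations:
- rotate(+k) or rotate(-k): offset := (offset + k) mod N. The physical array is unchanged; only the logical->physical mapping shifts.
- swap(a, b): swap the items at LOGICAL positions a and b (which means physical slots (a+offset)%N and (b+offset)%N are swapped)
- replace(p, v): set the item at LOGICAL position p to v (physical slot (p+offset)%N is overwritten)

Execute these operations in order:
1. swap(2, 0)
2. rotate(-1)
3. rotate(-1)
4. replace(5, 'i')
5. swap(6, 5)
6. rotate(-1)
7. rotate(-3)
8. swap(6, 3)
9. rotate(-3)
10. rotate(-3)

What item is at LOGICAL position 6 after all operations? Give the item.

Answer: B

Derivation:
After op 1 (swap(2, 0)): offset=0, physical=[C,B,A,D,E,F,G], logical=[C,B,A,D,E,F,G]
After op 2 (rotate(-1)): offset=6, physical=[C,B,A,D,E,F,G], logical=[G,C,B,A,D,E,F]
After op 3 (rotate(-1)): offset=5, physical=[C,B,A,D,E,F,G], logical=[F,G,C,B,A,D,E]
After op 4 (replace(5, 'i')): offset=5, physical=[C,B,A,i,E,F,G], logical=[F,G,C,B,A,i,E]
After op 5 (swap(6, 5)): offset=5, physical=[C,B,A,E,i,F,G], logical=[F,G,C,B,A,E,i]
After op 6 (rotate(-1)): offset=4, physical=[C,B,A,E,i,F,G], logical=[i,F,G,C,B,A,E]
After op 7 (rotate(-3)): offset=1, physical=[C,B,A,E,i,F,G], logical=[B,A,E,i,F,G,C]
After op 8 (swap(6, 3)): offset=1, physical=[i,B,A,E,C,F,G], logical=[B,A,E,C,F,G,i]
After op 9 (rotate(-3)): offset=5, physical=[i,B,A,E,C,F,G], logical=[F,G,i,B,A,E,C]
After op 10 (rotate(-3)): offset=2, physical=[i,B,A,E,C,F,G], logical=[A,E,C,F,G,i,B]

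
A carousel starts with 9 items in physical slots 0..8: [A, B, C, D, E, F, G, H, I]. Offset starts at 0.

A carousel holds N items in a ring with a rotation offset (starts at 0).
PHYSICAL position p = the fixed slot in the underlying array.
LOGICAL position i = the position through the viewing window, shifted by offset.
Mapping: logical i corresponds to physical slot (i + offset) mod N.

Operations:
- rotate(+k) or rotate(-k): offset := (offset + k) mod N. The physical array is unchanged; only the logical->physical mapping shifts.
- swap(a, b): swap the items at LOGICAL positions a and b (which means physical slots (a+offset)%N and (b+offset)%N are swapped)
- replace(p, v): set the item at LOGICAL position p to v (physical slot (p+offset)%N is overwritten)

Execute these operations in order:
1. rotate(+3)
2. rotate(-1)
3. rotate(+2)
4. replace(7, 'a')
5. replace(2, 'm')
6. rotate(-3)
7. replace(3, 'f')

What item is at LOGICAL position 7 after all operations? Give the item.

Answer: I

Derivation:
After op 1 (rotate(+3)): offset=3, physical=[A,B,C,D,E,F,G,H,I], logical=[D,E,F,G,H,I,A,B,C]
After op 2 (rotate(-1)): offset=2, physical=[A,B,C,D,E,F,G,H,I], logical=[C,D,E,F,G,H,I,A,B]
After op 3 (rotate(+2)): offset=4, physical=[A,B,C,D,E,F,G,H,I], logical=[E,F,G,H,I,A,B,C,D]
After op 4 (replace(7, 'a')): offset=4, physical=[A,B,a,D,E,F,G,H,I], logical=[E,F,G,H,I,A,B,a,D]
After op 5 (replace(2, 'm')): offset=4, physical=[A,B,a,D,E,F,m,H,I], logical=[E,F,m,H,I,A,B,a,D]
After op 6 (rotate(-3)): offset=1, physical=[A,B,a,D,E,F,m,H,I], logical=[B,a,D,E,F,m,H,I,A]
After op 7 (replace(3, 'f')): offset=1, physical=[A,B,a,D,f,F,m,H,I], logical=[B,a,D,f,F,m,H,I,A]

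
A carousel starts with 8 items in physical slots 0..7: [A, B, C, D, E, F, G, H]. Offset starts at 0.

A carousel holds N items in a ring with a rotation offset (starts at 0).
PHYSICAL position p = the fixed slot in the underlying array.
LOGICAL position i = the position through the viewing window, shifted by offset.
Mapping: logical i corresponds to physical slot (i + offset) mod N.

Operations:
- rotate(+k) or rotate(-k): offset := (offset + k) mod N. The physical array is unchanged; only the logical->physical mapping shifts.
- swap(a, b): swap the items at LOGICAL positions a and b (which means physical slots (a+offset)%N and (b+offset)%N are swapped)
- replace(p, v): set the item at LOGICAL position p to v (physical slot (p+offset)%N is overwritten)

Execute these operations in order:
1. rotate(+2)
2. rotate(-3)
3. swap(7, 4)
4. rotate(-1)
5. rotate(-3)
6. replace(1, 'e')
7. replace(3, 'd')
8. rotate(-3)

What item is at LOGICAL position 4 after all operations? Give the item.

After op 1 (rotate(+2)): offset=2, physical=[A,B,C,D,E,F,G,H], logical=[C,D,E,F,G,H,A,B]
After op 2 (rotate(-3)): offset=7, physical=[A,B,C,D,E,F,G,H], logical=[H,A,B,C,D,E,F,G]
After op 3 (swap(7, 4)): offset=7, physical=[A,B,C,G,E,F,D,H], logical=[H,A,B,C,G,E,F,D]
After op 4 (rotate(-1)): offset=6, physical=[A,B,C,G,E,F,D,H], logical=[D,H,A,B,C,G,E,F]
After op 5 (rotate(-3)): offset=3, physical=[A,B,C,G,E,F,D,H], logical=[G,E,F,D,H,A,B,C]
After op 6 (replace(1, 'e')): offset=3, physical=[A,B,C,G,e,F,D,H], logical=[G,e,F,D,H,A,B,C]
After op 7 (replace(3, 'd')): offset=3, physical=[A,B,C,G,e,F,d,H], logical=[G,e,F,d,H,A,B,C]
After op 8 (rotate(-3)): offset=0, physical=[A,B,C,G,e,F,d,H], logical=[A,B,C,G,e,F,d,H]

Answer: e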